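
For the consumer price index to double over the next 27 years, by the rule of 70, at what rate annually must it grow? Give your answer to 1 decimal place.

2.6%

70 / 27 ≈ 2.59, so about 2.6% annually.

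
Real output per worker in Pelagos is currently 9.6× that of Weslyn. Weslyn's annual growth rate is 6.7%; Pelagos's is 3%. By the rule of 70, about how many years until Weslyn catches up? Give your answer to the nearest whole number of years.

What matters is the difference: 3.7 pp.
Rule of 70 on the gap: the ratio halves every 70/3.7 ≈ 18.92 years.
A 9.6× gap takes log₂(9.6) ≈ 3.26 halvings to close: 3.26 × 18.92 ≈ 62 years.

62 years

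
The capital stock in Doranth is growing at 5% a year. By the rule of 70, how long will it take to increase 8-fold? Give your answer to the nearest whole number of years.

Doubling time ≈ 70/5 = 14.00 years.
8× is 3 doublings, so 3 × 14.00 ≈ 42 years.

around 42 years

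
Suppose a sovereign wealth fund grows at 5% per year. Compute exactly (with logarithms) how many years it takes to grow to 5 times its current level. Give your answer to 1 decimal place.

t = ln(5) / ln(1 + 0.05) = 1.6094 / 0.048790 ≈ 32.99.

33.0 years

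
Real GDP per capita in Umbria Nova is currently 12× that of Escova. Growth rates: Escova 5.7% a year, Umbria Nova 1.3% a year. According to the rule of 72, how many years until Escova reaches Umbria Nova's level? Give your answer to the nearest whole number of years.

What matters is the difference: 4.4 pp.
Rule of 72 on the gap: the ratio halves every 72/4.4 ≈ 16.36 years.
A 12× gap takes log₂(12) ≈ 3.58 halvings to close: 3.58 × 16.36 ≈ 59 years.

≈ 59 years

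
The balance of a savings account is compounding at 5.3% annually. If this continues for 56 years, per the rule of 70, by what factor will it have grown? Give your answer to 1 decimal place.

about 18.9 times

Doubles every ≈ 13.21 years (70/5.3).
56 years is 4.24 doublings; 2^4.24 ≈ 18.9×.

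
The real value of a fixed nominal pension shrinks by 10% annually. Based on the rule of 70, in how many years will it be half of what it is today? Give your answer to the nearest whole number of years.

roughly 7 years

Halving time ≈ 70 / 10 = 7.00 → 7 years.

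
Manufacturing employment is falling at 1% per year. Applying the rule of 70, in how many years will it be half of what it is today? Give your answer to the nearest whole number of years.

roughly 70 years

The rule works in reverse for decay: 70/1 ≈ 70.00 years to halve.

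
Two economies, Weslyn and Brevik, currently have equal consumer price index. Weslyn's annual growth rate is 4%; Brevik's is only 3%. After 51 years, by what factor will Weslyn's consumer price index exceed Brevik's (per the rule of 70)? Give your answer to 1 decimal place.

Rate gap = 4% − 3% = 1 point.
The ratio doubles every 70/1 ≈ 70.00 years.
51/70.00 ≈ 0.73 doublings → ratio ≈ 2^0.73 ≈ 1.7.

roughly 1.7 times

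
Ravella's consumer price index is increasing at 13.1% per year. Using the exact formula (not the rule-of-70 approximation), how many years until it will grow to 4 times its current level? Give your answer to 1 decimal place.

t = ln(4) / ln(1 + 0.131) = 1.3863 / 0.123102 ≈ 11.26.

11.3 years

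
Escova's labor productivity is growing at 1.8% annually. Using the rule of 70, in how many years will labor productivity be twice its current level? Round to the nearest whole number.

approximately 39 years

70/1.8 ≈ 38.89, so it doubles roughly every 39 years.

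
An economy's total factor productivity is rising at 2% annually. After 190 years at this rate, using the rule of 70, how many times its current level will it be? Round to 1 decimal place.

≈ 43.1 times

Doubles every ≈ 35.00 years (70/2).
190 years is 5.43 doublings; 2^5.43 ≈ 43.1×.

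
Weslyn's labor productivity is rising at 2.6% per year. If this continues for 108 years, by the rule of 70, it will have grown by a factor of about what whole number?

about 16 times

At 2.6% one doubling takes ≈ 26.92 years; 108 years is 4 of them, so ×16.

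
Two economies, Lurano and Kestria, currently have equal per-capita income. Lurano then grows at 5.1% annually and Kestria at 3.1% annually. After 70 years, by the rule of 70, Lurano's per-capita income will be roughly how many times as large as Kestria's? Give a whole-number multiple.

around 4 times

Lurano pulls ahead at 2 pp per year, so the ratio doubles every 70/2 ≈ 35.00 years.
In 70 years that's 2.00 doublings: 2^2.00 ≈ 4.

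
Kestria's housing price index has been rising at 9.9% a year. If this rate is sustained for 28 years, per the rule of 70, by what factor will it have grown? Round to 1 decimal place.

Doubling time ≈ 70/9.9 = 7.07 years.
28 years / 7.07 ≈ 3.96 doublings → factor 2^3.96 ≈ 15.6.

around 15.6 times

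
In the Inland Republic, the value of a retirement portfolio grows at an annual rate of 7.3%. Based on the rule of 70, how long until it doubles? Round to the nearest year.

about 10 years

Doubling time ≈ 70 / 7.3 = 9.59 years.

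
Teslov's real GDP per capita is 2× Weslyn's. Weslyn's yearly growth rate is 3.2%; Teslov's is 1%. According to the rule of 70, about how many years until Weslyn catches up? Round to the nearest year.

32 years

Weslyn gains on Teslov at 3.2% − 1% = 2.2 points a year.
At that relative rate the gap halves every 70/2.2 ≈ 31.82 years.
A 2× gap closes after 1 halving: 1 × 31.82 ≈ 32 years.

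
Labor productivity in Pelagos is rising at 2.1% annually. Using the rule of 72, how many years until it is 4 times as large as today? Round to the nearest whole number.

69 years

At 2.1% it doubles every 72/2.1 ≈ 34.29 years.
Getting to 4× needs 2 doublings: 2 × 34.29 ≈ 69 years.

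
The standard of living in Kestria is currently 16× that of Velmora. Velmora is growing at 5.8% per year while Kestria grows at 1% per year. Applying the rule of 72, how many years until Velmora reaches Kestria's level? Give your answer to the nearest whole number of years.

approximately 60 years

Velmora gains on Kestria at 5.8% − 1% = 4.8 points a year.
At that relative rate the gap halves every 72/4.8 ≈ 15.00 years.
A 16× gap closes after 4 halvings: 4 × 15.00 ≈ 60 years.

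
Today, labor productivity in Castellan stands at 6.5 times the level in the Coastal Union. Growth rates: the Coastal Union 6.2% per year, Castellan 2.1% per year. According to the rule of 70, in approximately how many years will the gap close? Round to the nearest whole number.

The growth-rate gap is 6.2% − 2.1% = 4.1 percentage points.
So the ratio between them halves every 70/4.1 ≈ 17.07 years.
A 6.5 times gap takes log₂(6.5) ≈ 2.70 halvings to close: 2.70 × 17.07 ≈ 46 years.

about 46 years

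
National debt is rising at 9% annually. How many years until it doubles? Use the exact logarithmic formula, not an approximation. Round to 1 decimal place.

8.0 years

t = ln(2) / ln(1 + 0.09) = 0.6931 / 0.086178 ≈ 8.04.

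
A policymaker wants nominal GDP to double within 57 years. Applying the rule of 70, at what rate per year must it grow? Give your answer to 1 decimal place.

≈ 1.2% per year

70 / 57 ≈ 1.23, so about 1.2% per year.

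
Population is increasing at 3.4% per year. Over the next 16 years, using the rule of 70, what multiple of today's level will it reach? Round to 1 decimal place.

Doubling time ≈ 70/3.4 = 20.59 years.
16 years / 20.59 ≈ 0.78 doublings → factor 2^0.78 ≈ 1.7.

approximately 1.7 times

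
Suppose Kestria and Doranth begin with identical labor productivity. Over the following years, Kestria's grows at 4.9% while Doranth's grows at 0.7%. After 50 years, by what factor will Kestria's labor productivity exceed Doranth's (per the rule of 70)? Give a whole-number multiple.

Only the 4.2-point difference matters.
70/4.2 ≈ 16.67 years per doubling of the ratio; 50 years gives 3.00 doublings, so ≈ 8×.

≈ 8 times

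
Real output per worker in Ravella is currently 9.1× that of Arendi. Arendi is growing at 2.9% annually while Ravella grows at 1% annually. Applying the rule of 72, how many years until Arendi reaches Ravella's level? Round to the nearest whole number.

Arendi gains on Ravella at 2.9% − 1% = 1.9 points a year.
At that relative rate the gap halves every 72/1.9 ≈ 37.89 years.
A 9.1× gap takes log₂(9.1) ≈ 3.19 halvings to close: 3.19 × 37.89 ≈ 121 years.

roughly 121 years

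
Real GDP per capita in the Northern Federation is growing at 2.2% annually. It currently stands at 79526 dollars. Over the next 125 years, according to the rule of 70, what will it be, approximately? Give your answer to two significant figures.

Doubling time ≈ 70/2.2 = 31.82 years.
125 years is 125/31.82 ≈ 3.93 doublings, a factor of 2^3.93 ≈ 15.24.
79526 × 15.24 ≈ 1200000 dollars.

around 1200000 dollars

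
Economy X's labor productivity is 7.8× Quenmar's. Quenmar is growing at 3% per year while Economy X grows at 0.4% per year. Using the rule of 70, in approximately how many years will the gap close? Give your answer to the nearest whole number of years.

What matters is the difference: 2.6 pp.
Rule of 70 on the gap: the ratio halves every 70/2.6 ≈ 26.92 years.
A 7.8× gap takes log₂(7.8) ≈ 2.96 halvings to close: 2.96 × 26.92 ≈ 80 years.

about 80 years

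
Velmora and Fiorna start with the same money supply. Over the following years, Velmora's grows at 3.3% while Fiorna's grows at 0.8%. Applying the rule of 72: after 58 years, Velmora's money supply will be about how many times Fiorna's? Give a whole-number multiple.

4 times

Rate gap = 3.3% − 0.8% = 2.5 points.
The ratio doubles every 72/2.5 ≈ 28.80 years.
58/28.80 ≈ 2.01 doublings → ratio ≈ 2^2.01 ≈ 4.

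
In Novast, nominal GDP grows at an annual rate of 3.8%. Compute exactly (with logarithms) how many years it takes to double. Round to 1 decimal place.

18.6 years

t = ln(2) / ln(1 + 0.038) = 0.6931 / 0.037296 ≈ 18.58.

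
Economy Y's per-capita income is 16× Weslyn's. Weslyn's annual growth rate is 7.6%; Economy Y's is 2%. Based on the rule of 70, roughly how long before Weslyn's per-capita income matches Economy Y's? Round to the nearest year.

Weslyn gains on Economy Y at 7.6% − 2% = 5.6 points a year.
At that relative rate the gap halves every 70/5.6 ≈ 12.50 years.
A 16× gap closes after 4 halvings: 4 × 12.50 ≈ 50 years.

about 50 years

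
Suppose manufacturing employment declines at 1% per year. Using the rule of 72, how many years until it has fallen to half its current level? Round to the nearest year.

Halving time ≈ 72 / 1 = 72.00 → 72 years.

roughly 72 years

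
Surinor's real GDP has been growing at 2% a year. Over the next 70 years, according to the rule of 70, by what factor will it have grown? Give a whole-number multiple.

approximately 4 times

At 2% one doubling takes ≈ 35.00 years; 70 years is 2 of them, so ×4.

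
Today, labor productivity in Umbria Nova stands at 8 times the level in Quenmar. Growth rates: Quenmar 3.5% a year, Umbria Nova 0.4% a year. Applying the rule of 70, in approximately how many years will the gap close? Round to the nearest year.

around 68 years

What matters is the difference: 3.1 pp.
Rule of 70 on the gap: the ratio halves every 70/3.1 ≈ 22.58 years.
An 8 times gap closes after 3 halvings: 3 × 22.58 ≈ 68 years.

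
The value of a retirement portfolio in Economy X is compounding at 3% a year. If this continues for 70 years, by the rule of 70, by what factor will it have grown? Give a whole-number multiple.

70/3 ≈ 23.33 years per doubling.
70 years fits 3 doublings: 2^3 = 8.

around 8 times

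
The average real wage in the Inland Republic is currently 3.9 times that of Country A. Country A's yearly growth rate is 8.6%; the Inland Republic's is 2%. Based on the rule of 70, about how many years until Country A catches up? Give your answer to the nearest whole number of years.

Country A gains on the Inland Republic at 8.6% − 2% = 6.6 points a year.
At that relative rate the gap halves every 70/6.6 ≈ 10.61 years.
A 3.9 times gap takes log₂(3.9) ≈ 1.96 halvings to close: 1.96 × 10.61 ≈ 21 years.

around 21 years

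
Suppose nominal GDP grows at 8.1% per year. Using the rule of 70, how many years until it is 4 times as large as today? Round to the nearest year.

17 years

Doubling time ≈ 70/8.1 = 8.64 years.
Getting to 4× needs 2 doublings: 2 × 8.64 ≈ 17 years.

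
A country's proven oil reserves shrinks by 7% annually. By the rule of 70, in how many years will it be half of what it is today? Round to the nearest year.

roughly 10 years

Halving time ≈ 70 / 7 = 10.00 → 10 years.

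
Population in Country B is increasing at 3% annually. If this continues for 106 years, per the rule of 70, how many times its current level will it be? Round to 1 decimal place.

≈ 23.3 times

Doubles every ≈ 23.33 years (70/3).
106 years is 4.54 doublings; 2^4.54 ≈ 23.3×.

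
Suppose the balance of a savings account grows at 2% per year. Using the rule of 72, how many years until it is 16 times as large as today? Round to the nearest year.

Doubling time ≈ 72/2 = 36.00 years.
16× is 4 doublings, so 4 × 36.00 ≈ 144 years.

around 144 years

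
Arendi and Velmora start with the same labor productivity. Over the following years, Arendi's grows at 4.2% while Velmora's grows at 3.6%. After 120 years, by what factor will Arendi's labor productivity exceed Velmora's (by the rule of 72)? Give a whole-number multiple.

Only the 0.6-point difference matters.
72/0.6 ≈ 120.00 years per doubling of the ratio; 120 years gives 1.00 doublings, so ≈ 2×.

around 2 times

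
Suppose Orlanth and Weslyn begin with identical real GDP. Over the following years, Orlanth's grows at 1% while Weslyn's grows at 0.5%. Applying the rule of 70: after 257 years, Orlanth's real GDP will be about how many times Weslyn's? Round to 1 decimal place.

approximately 3.6 times

Rate gap = 1% − 0.5% = 0.5 points.
The ratio doubles every 70/0.5 ≈ 140.00 years.
257/140.00 ≈ 1.84 doublings → ratio ≈ 2^1.84 ≈ 3.6.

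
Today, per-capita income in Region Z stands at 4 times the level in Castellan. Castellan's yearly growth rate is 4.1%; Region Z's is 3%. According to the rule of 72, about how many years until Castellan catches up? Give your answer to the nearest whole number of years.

What matters is the difference: 1.1 pp.
Rule of 72 on the gap: the ratio halves every 72/1.1 ≈ 65.45 years.
A 4 times gap closes after 2 halvings: 2 × 65.45 ≈ 131 years.

around 131 years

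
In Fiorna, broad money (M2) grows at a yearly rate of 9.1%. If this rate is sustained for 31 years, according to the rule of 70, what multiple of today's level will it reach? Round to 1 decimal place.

Doubling time ≈ 70/9.1 = 7.69 years.
31 years / 7.69 ≈ 4.03 doublings → factor 2^4.03 ≈ 16.3.

≈ 16.3 times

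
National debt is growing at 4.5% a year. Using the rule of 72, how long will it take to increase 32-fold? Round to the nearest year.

Doubling time ≈ 72/4.5 = 16.00 years.
32 = 2^5, so 5 doublings → 80 years.

about 80 years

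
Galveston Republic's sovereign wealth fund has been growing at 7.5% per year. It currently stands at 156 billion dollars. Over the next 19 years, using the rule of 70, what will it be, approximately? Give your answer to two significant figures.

It doubles every 70/7.5 ≈ 9.33 years, so 19 years is 2.04 doublings.
2^2.04 ≈ 4.11; 156 × 4.11 ≈ 640 billion dollars.

640 billion dollars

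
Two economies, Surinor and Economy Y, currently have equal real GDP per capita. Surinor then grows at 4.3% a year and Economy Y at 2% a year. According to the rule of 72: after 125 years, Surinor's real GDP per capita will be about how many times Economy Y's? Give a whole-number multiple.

Surinor pulls ahead at 2.3 pp per year, so the ratio doubles every 72/2.3 ≈ 31.30 years.
In 125 years that's 3.99 doublings: 2^3.99 ≈ 16.

roughly 16 times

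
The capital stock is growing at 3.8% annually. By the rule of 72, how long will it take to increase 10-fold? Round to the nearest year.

approximately 63 years

Doubling time ≈ 72/3.8 = 18.95 years.
Reaching 10× takes log₂(10) ≈ 3.32 doublings.
3.32 × 18.95 ≈ 63 years.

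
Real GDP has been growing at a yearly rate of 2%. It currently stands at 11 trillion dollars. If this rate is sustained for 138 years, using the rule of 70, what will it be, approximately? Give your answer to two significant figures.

approximately 170 trillion dollars

It doubles every 70/2 ≈ 35.00 years, so 138 years is 3.94 doublings.
2^3.94 ≈ 15.35; 11 × 15.35 ≈ 170 trillion dollars.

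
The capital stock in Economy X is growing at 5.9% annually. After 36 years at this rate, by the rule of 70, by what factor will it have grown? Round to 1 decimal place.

roughly 8.2 times

Doubles every ≈ 11.86 years (70/5.9).
36 years is 3.04 doublings; 2^3.04 ≈ 8.2×.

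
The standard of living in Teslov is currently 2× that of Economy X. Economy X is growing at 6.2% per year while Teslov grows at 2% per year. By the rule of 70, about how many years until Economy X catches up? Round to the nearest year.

17 years

Economy X gains on Teslov at 6.2% − 2% = 4.2 points a year.
At that relative rate the gap halves every 70/4.2 ≈ 16.67 years.
A 2× gap closes after 1 halving: 1 × 16.67 ≈ 17 years.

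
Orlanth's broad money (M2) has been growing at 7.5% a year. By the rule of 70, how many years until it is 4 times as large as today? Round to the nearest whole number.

approximately 19 years

Doubling time ≈ 70/7.5 = 9.33 years.
4 = 2^2, so 2 doublings → 19 years.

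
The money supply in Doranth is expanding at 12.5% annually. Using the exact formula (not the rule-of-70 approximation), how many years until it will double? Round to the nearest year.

t = ln(2) / ln(1 + 0.125) = 0.6931 / 0.117783 ≈ 5.88.
≈ 6 years.

6 years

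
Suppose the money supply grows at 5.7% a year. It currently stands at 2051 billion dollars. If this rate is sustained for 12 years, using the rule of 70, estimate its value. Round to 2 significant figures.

around 4000 billion dollars

It doubles every 70/5.7 ≈ 12.28 years, so 12 years is 0.98 doublings.
2^0.98 ≈ 1.97; 2051 × 1.97 ≈ 4000 billion dollars.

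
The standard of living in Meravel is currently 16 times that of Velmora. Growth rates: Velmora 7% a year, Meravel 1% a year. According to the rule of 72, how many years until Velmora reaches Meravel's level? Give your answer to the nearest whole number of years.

around 48 years

The growth-rate gap is 7% − 1% = 6 percentage points.
So the ratio between them halves every 72/6 ≈ 12.00 years.
A 16 times gap closes after 4 halvings: 4 × 12.00 ≈ 48 years.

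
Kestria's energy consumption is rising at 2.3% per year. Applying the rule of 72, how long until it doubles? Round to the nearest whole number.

At 2.3%, doubling takes about 72/2.3 = 31.30 years.

around 31 years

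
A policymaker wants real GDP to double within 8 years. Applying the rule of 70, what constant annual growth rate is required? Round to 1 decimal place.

70 / 8 ≈ 8.75, so about 8.8% a year.

8.8% a year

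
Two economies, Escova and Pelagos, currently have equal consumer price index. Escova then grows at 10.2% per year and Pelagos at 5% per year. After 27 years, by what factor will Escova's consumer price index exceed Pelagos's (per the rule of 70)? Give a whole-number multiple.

Escova pulls ahead at 5.2 pp per year, so the ratio doubles every 70/5.2 ≈ 13.46 years.
In 27 years that's 2.01 doublings: 2^2.01 ≈ 4.

about 4 times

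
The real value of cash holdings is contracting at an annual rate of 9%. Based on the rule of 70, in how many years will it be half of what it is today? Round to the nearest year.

approximately 8 years

The rule works in reverse for decay: 70/9 ≈ 7.78 years to halve.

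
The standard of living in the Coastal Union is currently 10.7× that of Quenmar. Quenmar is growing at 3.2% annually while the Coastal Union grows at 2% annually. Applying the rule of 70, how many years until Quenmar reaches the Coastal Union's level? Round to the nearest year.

around 199 years

Quenmar gains on the Coastal Union at 3.2% − 2% = 1.2 points a year.
At that relative rate the gap halves every 70/1.2 ≈ 58.33 years.
A 10.7× gap takes log₂(10.7) ≈ 3.42 halvings to close: 3.42 × 58.33 ≈ 199 years.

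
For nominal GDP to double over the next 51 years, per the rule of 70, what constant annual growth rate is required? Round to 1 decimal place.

about 1.4%

70 / 51 ≈ 1.37, so about 1.4% annually.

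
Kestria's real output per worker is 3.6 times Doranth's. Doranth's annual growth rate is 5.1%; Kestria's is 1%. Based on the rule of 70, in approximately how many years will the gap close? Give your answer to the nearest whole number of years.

around 32 years

The growth-rate gap is 5.1% − 1% = 4.1 percentage points.
So the ratio between them halves every 70/4.1 ≈ 17.07 years.
A 3.6 times gap takes log₂(3.6) ≈ 1.85 halvings to close: 1.85 × 17.07 ≈ 32 years.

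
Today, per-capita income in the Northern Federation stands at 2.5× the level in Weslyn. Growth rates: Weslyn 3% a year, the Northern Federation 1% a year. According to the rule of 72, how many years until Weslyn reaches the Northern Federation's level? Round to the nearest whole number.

48 years

The growth-rate gap is 3% − 1% = 2 percentage points.
So the ratio between them halves every 72/2 ≈ 36.00 years.
A 2.5× gap takes log₂(2.5) ≈ 1.32 halvings to close: 1.32 × 36.00 ≈ 48 years.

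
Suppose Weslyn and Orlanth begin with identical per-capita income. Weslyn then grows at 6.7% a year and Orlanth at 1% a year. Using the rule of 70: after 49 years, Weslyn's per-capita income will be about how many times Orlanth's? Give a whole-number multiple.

Rate gap = 6.7% − 1% = 5.7 points.
The ratio doubles every 70/5.7 ≈ 12.28 years.
49/12.28 ≈ 3.99 doublings → ratio ≈ 2^3.99 ≈ 16.

≈ 16 times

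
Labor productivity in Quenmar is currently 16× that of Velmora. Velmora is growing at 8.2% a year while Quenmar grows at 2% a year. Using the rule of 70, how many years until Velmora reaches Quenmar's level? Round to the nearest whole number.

Velmora gains on Quenmar at 8.2% − 2% = 6.2 points a year.
At that relative rate the gap halves every 70/6.2 ≈ 11.29 years.
A 16× gap closes after 4 halvings: 4 × 11.29 ≈ 45 years.

45 years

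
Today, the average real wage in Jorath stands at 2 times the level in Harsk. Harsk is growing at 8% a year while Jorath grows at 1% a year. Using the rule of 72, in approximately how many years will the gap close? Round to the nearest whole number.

roughly 10 years

Harsk gains on Jorath at 8% − 1% = 7 points a year.
At that relative rate the gap halves every 72/7 ≈ 10.29 years.
A 2 times gap closes after 1 halving: 1 × 10.29 ≈ 10 years.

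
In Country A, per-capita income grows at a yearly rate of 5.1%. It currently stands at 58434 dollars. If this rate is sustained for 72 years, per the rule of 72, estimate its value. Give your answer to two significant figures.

around 2000000 dollars

It doubles every 72/5.1 ≈ 14.12 years, so 72 years is 5.10 doublings.
2^5.10 ≈ 34.30; 58434 × 34.30 ≈ 2000000 dollars.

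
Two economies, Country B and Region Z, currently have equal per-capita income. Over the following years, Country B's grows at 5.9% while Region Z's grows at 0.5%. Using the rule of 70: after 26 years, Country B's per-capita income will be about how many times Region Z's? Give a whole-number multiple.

around 4 times

Rate gap = 5.9% − 0.5% = 5.4 points.
The ratio doubles every 70/5.4 ≈ 12.96 years.
26/12.96 ≈ 2.01 doublings → ratio ≈ 2^2.01 ≈ 4.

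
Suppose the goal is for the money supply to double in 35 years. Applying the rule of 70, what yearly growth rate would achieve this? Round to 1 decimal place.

70 / 35 ≈ 2.00, so about 2.0% per year.

about 2.0%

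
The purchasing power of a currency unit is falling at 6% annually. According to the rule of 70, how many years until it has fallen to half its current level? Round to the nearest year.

≈ 12 years

Falling at 6%, it halves about every 70/6 = 11.67 years.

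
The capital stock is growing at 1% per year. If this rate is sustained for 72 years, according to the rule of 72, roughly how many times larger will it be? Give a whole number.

72/1 ≈ 72.00 years per doubling.
72 years fits 1 doubling: 2^1 = 2.

about 2 times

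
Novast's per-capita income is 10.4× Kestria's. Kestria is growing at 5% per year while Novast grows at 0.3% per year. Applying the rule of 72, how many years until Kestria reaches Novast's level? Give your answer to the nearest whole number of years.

What matters is the difference: 4.7 pp.
Rule of 72 on the gap: the ratio halves every 72/4.7 ≈ 15.32 years.
A 10.4× gap takes log₂(10.4) ≈ 3.38 halvings to close: 3.38 × 15.32 ≈ 52 years.

approximately 52 years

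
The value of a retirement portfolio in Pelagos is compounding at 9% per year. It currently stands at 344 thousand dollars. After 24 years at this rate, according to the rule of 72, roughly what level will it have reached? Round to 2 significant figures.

Doubling time ≈ 72/9 = 8.00 years.
24 years is 24/8.00 ≈ 3.00 doublings, a factor of 2^3.00 ≈ 8.00.
344 × 8.00 ≈ 2800 thousand dollars.

about 2800 thousand dollars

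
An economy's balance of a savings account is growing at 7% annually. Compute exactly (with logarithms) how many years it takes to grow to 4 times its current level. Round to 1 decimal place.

t = ln(4) / ln(1 + 0.07) = 1.3863 / 0.067659 ≈ 20.49.

20.5 years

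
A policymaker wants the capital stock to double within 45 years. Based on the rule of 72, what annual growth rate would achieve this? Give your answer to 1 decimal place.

1.6% a year

72 / 45 ≈ 1.60, so about 1.6% a year.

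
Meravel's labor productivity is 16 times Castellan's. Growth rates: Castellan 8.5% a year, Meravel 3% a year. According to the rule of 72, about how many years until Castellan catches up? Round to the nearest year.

What matters is the difference: 5.5 pp.
Rule of 72 on the gap: the ratio halves every 72/5.5 ≈ 13.09 years.
A 16 times gap closes after 4 halvings: 4 × 13.09 ≈ 52 years.

≈ 52 years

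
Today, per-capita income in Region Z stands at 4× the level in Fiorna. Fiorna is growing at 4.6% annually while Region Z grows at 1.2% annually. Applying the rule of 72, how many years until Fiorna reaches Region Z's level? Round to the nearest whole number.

What matters is the difference: 3.4 pp.
Rule of 72 on the gap: the ratio halves every 72/3.4 ≈ 21.18 years.
A 4× gap closes after 2 halvings: 2 × 21.18 ≈ 42 years.

around 42 years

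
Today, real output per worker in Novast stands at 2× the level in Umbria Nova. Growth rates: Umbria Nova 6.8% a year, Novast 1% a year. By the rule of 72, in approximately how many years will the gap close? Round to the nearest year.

Umbria Nova gains on Novast at 6.8% − 1% = 5.8 points a year.
At that relative rate the gap halves every 72/5.8 ≈ 12.41 years.
A 2× gap closes after 1 halving: 1 × 12.41 ≈ 12 years.

≈ 12 years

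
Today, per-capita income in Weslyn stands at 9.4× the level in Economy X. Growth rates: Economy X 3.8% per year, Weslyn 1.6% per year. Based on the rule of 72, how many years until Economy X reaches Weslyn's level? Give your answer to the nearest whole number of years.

approximately 106 years

What matters is the difference: 2.2 pp.
Rule of 72 on the gap: the ratio halves every 72/2.2 ≈ 32.73 years.
A 9.4× gap takes log₂(9.4) ≈ 3.23 halvings to close: 3.23 × 32.73 ≈ 106 years.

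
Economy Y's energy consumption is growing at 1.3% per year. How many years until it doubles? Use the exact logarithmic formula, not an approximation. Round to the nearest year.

t = ln(2) / ln(1 + 0.013) = 0.6931 / 0.012916 ≈ 53.66.
≈ 54 years.

54 years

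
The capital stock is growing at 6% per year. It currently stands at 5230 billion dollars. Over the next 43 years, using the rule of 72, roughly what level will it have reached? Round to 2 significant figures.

Doubling time ≈ 72/6 = 12.00 years.
43 years is 43/12.00 ≈ 3.58 doublings, a factor of 2^3.58 ≈ 11.96.
5230 × 11.96 ≈ 63000 billion dollars.

approximately 63000 billion dollars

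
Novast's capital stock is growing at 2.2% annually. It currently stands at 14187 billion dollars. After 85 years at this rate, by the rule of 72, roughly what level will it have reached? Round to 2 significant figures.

It doubles every 72/2.2 ≈ 32.73 years, so 85 years is 2.60 doublings.
2^2.60 ≈ 6.06; 14187 × 6.06 ≈ 86000 billion dollars.

around 86000 billion dollars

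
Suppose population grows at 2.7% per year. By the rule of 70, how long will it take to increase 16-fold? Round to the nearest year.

Doubling time ≈ 70/2.7 = 25.93 years.
16 = 2^4, so 4 doublings → 104 years.

104 years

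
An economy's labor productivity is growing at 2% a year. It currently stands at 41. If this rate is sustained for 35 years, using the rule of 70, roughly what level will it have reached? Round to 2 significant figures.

Doubling time ≈ 70/2 = 35.00 years.
35 years is 35/35.00 ≈ 1.00 doublings, a factor of 2^1.00 ≈ 2.00.
41 × 2.00 ≈ 82.

around 82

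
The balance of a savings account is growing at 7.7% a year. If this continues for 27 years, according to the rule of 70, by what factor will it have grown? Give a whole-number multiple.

Doubling time ≈ 70/7.7 = 9.09 years.
27/9.09 ≈ 3 doublings, so about 2^3 = 8×.

≈ 8 times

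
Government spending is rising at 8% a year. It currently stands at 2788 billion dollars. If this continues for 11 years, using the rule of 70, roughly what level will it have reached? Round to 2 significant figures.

Doubling time ≈ 70/8 = 8.75 years.
11 years is 11/8.75 ≈ 1.26 doublings, a factor of 2^1.26 ≈ 2.39.
2788 × 2.39 ≈ 6700 billion dollars.

6700 billion dollars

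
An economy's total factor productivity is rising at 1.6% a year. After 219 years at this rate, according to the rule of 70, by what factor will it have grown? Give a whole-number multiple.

around 32 times

70/1.6 ≈ 43.75 years per doubling.
219 years fits 5 doublings: 2^5 = 32.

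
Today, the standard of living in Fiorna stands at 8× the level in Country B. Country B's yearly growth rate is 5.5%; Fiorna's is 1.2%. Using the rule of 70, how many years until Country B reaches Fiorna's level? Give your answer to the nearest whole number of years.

approximately 49 years

What matters is the difference: 4.3 pp.
Rule of 70 on the gap: the ratio halves every 70/4.3 ≈ 16.28 years.
An 8× gap closes after 3 halvings: 3 × 16.28 ≈ 49 years.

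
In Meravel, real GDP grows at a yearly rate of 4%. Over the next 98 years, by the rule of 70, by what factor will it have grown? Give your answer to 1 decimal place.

≈ 48.5 times

Doubles every ≈ 17.50 years (70/4).
98 years is 5.60 doublings; 2^5.60 ≈ 48.5×.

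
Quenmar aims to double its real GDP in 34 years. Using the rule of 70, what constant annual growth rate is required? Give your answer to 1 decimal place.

70 / 34 ≈ 2.06, so about 2.1% a year.

around 2.1% a year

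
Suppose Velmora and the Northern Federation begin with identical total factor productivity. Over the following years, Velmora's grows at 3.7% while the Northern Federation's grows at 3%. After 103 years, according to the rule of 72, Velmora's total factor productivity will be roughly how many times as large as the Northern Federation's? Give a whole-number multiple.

≈ 2 times

Only the 0.7-point difference matters.
72/0.7 ≈ 102.86 years per doubling of the ratio; 103 years gives 1.00 doublings, so ≈ 2×.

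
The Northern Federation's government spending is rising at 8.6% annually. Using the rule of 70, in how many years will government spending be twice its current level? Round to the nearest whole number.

70/8.6 ≈ 8.14, so it doubles roughly every 8 years.

8 years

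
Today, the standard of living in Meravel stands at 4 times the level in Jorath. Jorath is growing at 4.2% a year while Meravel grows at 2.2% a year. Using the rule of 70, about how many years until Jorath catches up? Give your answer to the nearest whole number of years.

≈ 70 years

What matters is the difference: 2 pp.
Rule of 70 on the gap: the ratio halves every 70/2 ≈ 35.00 years.
A 4 times gap closes after 2 halvings: 2 × 35.00 ≈ 70 years.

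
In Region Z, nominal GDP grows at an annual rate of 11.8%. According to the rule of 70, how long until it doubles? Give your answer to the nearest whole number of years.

6 years

70/11.8 ≈ 5.93, so it doubles roughly every 6 years.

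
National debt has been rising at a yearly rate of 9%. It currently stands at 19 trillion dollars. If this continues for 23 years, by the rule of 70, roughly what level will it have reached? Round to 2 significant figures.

150 trillion dollars

Doubling time ≈ 70/9 = 7.78 years.
23 years is 23/7.78 ≈ 2.96 doublings, a factor of 2^2.96 ≈ 7.78.
19 × 7.78 ≈ 150 trillion dollars.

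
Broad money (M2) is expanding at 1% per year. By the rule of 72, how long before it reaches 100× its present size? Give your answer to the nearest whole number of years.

approximately 478 years

Doubling time ≈ 72/1 = 72.00 years.
Reaching 100× takes log₂(100) ≈ 6.64 doublings.
6.64 × 72.00 ≈ 478 years.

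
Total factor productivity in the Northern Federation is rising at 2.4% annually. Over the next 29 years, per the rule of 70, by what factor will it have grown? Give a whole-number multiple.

70/2.4 ≈ 29.17 years per doubling.
29 years fits 1 doubling: 2^1 = 2.

about 2 times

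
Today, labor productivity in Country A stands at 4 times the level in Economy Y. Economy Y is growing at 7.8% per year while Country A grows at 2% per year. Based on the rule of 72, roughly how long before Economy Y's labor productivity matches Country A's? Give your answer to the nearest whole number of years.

Economy Y gains on Country A at 7.8% − 2% = 5.8 points a year.
At that relative rate the gap halves every 72/5.8 ≈ 12.41 years.
A 4 times gap closes after 2 halvings: 2 × 12.41 ≈ 25 years.

about 25 years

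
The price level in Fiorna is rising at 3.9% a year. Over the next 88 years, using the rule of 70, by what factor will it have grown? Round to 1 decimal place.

Doubles every ≈ 17.95 years (70/3.9).
88 years is 4.90 doublings; 2^4.90 ≈ 29.9×.

about 29.9 times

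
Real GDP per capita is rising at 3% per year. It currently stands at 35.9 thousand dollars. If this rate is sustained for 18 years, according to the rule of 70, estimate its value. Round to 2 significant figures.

It doubles every 70/3 ≈ 23.33 years, so 18 years is 0.77 doublings.
2^0.77 ≈ 1.71; 35.9 × 1.71 ≈ 61 thousand dollars.

approximately 61 thousand dollars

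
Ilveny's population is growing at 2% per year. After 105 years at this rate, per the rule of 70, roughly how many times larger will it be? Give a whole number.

Doubling time ≈ 70/2 = 35.00 years.
105/35.00 ≈ 3 doublings, so about 2^3 = 8×.

around 8 times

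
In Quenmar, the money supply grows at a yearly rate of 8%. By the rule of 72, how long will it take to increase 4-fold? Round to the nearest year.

18 years

At 8% it doubles every 72/8 ≈ 9.00 years.
Getting to 4× needs 2 doublings: 2 × 9.00 ≈ 18 years.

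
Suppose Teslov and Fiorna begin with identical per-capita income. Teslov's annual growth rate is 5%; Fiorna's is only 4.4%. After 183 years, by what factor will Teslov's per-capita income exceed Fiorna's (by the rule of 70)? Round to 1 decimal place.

roughly 3.0 times

Only the 0.6-point difference matters.
70/0.6 ≈ 116.67 years per doubling of the ratio; 183 years gives 1.57 doublings, so ≈ 3.0×.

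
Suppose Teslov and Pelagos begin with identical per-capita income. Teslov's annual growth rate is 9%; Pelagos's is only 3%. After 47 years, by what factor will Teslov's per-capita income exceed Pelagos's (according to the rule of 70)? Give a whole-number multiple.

roughly 16 times

Teslov pulls ahead at 6 pp per year, so the ratio doubles every 70/6 ≈ 11.67 years.
In 47 years that's 4.03 doublings: 2^4.03 ≈ 16.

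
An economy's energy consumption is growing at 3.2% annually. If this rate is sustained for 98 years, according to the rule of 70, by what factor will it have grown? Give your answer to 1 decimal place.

Doubles every ≈ 21.88 years (70/3.2).
98 years is 4.48 doublings; 2^4.48 ≈ 22.3×.

roughly 22.3 times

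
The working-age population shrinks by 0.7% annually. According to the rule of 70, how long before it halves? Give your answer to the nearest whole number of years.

100 years

Falling at 0.7%, it halves about every 70/0.7 = 100.00 years.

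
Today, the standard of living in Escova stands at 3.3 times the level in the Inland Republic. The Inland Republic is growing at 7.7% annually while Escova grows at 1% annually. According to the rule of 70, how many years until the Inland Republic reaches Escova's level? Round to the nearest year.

approximately 18 years

The growth-rate gap is 7.7% − 1% = 6.7 percentage points.
So the ratio between them halves every 70/6.7 ≈ 10.45 years.
A 3.3 times gap takes log₂(3.3) ≈ 1.72 halvings to close: 1.72 × 10.45 ≈ 18 years.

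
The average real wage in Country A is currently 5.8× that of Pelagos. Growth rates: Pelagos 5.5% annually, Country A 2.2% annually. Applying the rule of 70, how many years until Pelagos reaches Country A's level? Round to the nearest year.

around 54 years

What matters is the difference: 3.3 pp.
Rule of 70 on the gap: the ratio halves every 70/3.3 ≈ 21.21 years.
A 5.8× gap takes log₂(5.8) ≈ 2.54 halvings to close: 2.54 × 21.21 ≈ 54 years.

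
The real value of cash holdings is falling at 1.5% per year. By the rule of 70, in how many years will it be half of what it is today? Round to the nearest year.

Falling at 1.5%, it halves about every 70/1.5 = 46.67 years.

roughly 47 years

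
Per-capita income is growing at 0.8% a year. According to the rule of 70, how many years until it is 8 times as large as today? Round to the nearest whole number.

At 0.8% it doubles every 70/0.8 ≈ 87.50 years.
Getting to 8× needs 3 doublings: 3 × 87.50 ≈ 263 years.

roughly 263 years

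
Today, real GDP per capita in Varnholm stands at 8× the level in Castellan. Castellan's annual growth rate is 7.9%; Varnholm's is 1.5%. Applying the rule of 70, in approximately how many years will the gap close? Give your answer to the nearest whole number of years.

approximately 33 years

The growth-rate gap is 7.9% − 1.5% = 6.4 percentage points.
So the ratio between them halves every 70/6.4 ≈ 10.94 years.
An 8× gap closes after 3 halvings: 3 × 10.94 ≈ 33 years.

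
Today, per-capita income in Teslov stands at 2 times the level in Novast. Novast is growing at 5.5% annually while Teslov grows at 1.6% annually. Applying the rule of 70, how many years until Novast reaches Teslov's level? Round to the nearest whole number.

≈ 18 years

The growth-rate gap is 5.5% − 1.6% = 3.9 percentage points.
So the ratio between them halves every 70/3.9 ≈ 17.95 years.
A 2 times gap closes after 1 halving: 1 × 17.95 ≈ 18 years.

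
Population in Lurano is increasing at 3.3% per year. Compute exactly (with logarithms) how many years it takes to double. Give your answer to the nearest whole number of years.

t = ln(2) / ln(1 + 0.033) = 0.6931 / 0.032467 ≈ 21.35.
≈ 21 years.

21 years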